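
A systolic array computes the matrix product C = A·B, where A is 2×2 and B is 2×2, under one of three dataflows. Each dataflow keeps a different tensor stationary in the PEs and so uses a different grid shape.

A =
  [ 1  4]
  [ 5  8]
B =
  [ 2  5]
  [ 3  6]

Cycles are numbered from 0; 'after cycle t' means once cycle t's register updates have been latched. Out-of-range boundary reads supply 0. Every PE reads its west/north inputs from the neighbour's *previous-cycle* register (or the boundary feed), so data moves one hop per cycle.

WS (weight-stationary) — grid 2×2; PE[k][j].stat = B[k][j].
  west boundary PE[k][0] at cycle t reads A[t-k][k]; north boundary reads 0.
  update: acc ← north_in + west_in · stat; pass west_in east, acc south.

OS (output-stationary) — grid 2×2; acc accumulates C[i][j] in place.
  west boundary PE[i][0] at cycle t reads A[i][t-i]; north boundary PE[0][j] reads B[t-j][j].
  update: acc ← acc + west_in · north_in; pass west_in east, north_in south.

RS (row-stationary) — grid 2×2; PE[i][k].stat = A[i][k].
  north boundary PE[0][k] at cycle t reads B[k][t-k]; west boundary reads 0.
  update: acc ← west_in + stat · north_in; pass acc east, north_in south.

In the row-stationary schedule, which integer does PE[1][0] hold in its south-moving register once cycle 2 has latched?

RS on a 2×2 grid — tracing PE[1][0] and its feeders:
  after 0 — PE[0][0] acc=2, pass-E 2, pass-S 2
  after 0 — PE[1][0] acc=0, pass-E 0, pass-S 0
  after 1 — PE[0][0] acc=5, pass-E 5, pass-S 5
  after 1 — PE[1][0] acc=10, pass-E 10, pass-S 2
  after 2 — PE[0][0] acc=0, pass-E 0, pass-S 0
  after 2 — PE[1][0] acc=25, pass-E 25, pass-S 5

register = 5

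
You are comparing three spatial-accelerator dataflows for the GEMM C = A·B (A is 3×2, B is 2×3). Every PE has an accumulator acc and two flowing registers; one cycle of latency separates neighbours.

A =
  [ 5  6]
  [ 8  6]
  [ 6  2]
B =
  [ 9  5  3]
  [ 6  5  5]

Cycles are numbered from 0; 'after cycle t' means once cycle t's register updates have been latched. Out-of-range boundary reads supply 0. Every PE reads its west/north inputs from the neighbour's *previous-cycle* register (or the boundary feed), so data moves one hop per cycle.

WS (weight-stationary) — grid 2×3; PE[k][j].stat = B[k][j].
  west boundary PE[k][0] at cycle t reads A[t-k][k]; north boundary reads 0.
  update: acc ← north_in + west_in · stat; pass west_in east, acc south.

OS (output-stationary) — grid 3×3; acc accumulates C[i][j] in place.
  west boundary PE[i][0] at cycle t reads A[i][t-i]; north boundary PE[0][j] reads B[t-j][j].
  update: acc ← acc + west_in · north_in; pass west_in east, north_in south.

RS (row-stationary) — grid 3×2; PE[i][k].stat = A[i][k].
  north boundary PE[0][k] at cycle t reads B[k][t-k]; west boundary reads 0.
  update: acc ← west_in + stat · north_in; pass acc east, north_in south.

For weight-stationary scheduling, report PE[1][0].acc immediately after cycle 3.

Tracing WS — 2×3 array, target PE[1][0]:
  step 0 · PE0,0: acc=45; fwd→5 fwd↓45
  step 0 · PE1,0: acc=0; fwd→0 fwd↓0
  step 1 · PE0,0: acc=72; fwd→8 fwd↓72
  step 1 · PE1,0: acc=81; fwd→6 fwd↓81
  step 2 · PE0,0: acc=54; fwd→6 fwd↓54
  step 2 · PE1,0: acc=108; fwd→6 fwd↓108
  step 3 · PE0,0: acc=0; fwd→0 fwd↓0
  step 3 · PE1,0: acc=66; fwd→2 fwd↓66

PE[1][0].acc = 66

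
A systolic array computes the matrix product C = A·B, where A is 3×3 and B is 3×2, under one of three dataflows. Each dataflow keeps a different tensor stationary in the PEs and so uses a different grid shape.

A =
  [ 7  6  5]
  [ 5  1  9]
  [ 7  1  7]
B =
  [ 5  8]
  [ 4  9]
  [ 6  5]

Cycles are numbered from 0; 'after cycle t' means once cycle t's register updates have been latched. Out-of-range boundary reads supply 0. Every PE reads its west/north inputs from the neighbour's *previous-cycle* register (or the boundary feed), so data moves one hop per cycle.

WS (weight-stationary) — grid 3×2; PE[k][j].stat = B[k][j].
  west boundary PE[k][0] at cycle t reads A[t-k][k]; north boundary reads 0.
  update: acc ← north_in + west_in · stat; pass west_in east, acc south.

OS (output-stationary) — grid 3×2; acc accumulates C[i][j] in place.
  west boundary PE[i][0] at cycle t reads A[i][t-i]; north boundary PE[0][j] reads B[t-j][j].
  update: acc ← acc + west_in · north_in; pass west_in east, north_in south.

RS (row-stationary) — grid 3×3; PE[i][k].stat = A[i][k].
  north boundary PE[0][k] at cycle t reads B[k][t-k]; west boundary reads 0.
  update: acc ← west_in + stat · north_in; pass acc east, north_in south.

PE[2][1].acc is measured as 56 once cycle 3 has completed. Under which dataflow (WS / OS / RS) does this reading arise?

dataflow = OS

Under WS (3×2), PE[2][1]:
  0: (2,1).acc=0  regs=<0,0>
  1: (2,1).acc=0  regs=<0,0>
  2: (2,1).acc=0  regs=<0,0>
  3: (2,1).acc=135  regs=<5,135>
Under OS (3×2), PE[2][1]:
  0: (2,1).acc=0  regs=<0,0>
  1: (2,1).acc=0  regs=<0,0>
  2: (2,1).acc=0  regs=<0,0>
  3: (2,1).acc=56  regs=<7,8>
Under RS (3×3), PE[2][1]:
  0: (2,1).acc=0  regs=<0,0>
  1: (2,1).acc=0  regs=<0,0>
  2: (2,1).acc=0  regs=<0,0>
  3: (2,1).acc=39  regs=<39,4>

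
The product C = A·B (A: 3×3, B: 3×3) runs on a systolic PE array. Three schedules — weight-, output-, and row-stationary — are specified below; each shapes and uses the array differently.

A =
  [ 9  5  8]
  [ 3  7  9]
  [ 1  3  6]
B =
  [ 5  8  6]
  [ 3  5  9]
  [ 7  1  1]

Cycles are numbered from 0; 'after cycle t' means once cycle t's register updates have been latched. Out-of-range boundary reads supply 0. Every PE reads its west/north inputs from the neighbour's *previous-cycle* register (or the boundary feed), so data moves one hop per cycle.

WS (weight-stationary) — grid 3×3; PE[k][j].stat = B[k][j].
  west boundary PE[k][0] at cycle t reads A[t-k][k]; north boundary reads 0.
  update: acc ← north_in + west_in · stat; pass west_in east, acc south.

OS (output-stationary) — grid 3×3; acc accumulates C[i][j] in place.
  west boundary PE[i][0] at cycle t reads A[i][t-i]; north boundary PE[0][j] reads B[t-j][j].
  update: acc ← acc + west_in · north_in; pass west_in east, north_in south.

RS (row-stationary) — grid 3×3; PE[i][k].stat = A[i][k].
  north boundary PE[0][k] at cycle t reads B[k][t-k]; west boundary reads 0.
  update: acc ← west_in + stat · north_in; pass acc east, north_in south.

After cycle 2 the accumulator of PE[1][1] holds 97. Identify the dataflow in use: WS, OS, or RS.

dataflow = WS

— WS: 3×3; PE[1][1] trace:
  step 0 · PE1,1: acc=0; fwd→0 fwd↓0
  step 1 · PE1,1: acc=0; fwd→0 fwd↓0
  step 2 · PE1,1: acc=97; fwd→5 fwd↓97
— OS: 3×3; PE[1][1] trace:
  step 0 · PE1,1: acc=0; fwd→0 fwd↓0
  step 1 · PE1,1: acc=0; fwd→0 fwd↓0
  step 2 · PE1,1: acc=24; fwd→3 fwd↓8
— RS: 3×3; PE[1][1] trace:
  step 0 · PE1,1: acc=0; fwd→0 fwd↓0
  step 1 · PE1,1: acc=0; fwd→0 fwd↓0
  step 2 · PE1,1: acc=36; fwd→36 fwd↓3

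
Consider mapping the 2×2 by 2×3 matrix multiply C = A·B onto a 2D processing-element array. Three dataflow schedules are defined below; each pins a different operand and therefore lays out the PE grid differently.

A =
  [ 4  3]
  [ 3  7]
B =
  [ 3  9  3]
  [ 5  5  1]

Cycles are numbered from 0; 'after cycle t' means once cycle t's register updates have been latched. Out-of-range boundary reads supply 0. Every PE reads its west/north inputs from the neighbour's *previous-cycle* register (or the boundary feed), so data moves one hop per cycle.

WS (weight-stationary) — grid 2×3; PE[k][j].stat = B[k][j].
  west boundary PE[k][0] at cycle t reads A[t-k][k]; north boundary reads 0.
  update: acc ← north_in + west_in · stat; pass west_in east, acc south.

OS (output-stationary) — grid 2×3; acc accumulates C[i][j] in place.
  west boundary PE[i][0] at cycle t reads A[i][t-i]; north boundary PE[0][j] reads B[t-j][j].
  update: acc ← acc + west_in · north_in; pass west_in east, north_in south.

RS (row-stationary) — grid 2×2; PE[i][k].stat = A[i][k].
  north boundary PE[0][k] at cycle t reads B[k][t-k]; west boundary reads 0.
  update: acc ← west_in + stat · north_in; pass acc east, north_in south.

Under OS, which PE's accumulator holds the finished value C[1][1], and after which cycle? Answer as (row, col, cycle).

(row, col, cycle) = (1, 1, 3)

OS — PE[1][1] is where C[1][1] collects:
  step 0 · PE1,1: acc=0; fwd→0 fwd↓0
  step 1 · PE1,1: acc=0; fwd→0 fwd↓0
  step 2 · PE1,1: acc=27; fwd→3 fwd↓9
  step 3 · PE1,1: acc=62; fwd→7 fwd↓5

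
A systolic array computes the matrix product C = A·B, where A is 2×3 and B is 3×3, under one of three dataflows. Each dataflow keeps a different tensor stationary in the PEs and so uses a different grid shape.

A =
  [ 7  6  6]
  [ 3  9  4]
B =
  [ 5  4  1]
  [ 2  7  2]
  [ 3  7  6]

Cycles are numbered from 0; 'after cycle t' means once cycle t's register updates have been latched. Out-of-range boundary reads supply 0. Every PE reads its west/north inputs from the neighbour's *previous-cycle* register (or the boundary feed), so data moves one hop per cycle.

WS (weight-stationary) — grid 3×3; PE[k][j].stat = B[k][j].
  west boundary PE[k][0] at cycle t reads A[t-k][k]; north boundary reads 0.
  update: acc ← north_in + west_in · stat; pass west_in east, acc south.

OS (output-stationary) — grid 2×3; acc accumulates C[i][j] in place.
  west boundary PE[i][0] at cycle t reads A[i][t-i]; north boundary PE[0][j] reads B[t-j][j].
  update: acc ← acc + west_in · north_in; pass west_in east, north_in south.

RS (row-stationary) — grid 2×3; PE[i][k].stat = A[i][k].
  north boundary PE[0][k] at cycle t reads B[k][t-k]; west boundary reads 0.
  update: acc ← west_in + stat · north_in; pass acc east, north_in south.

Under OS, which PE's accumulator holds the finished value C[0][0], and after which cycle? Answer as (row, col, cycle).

OS: C[0][0] accumulates in PE[0][0]:
  t=0 PE[0][0]: acc=35 h=7 v=5
  t=1 PE[0][0]: acc=47 h=6 v=2
  t=2 PE[0][0]: acc=65 h=6 v=3

(row, col, cycle) = (0, 0, 2)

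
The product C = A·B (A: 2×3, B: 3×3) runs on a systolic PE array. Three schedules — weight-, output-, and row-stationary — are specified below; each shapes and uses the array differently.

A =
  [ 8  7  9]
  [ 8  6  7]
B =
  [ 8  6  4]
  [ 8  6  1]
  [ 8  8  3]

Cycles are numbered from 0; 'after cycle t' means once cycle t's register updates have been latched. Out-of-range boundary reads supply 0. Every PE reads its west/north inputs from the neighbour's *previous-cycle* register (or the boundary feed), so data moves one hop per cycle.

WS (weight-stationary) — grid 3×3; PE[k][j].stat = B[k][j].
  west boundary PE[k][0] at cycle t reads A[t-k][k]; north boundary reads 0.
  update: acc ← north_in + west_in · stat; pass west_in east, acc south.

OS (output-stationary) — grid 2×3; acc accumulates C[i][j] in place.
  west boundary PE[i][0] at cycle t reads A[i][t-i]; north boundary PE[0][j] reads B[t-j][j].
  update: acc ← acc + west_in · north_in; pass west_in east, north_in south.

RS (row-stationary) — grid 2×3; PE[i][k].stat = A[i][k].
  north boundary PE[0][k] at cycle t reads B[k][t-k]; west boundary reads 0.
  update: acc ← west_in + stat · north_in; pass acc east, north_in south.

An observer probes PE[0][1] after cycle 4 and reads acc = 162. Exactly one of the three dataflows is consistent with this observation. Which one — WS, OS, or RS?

dataflow = OS

— WS: 3×3; PE[0][1] trace:
  0: (0,1).acc=0  regs=<0,0>
  1: (0,1).acc=48  regs=<8,48>
  2: (0,1).acc=48  regs=<8,48>
  3: (0,1).acc=0  regs=<0,0>
  4: (0,1).acc=0  regs=<0,0>
— OS: 2×3; PE[0][1] trace:
  0: (0,1).acc=0  regs=<0,0>
  1: (0,1).acc=48  regs=<8,6>
  2: (0,1).acc=90  regs=<7,6>
  3: (0,1).acc=162  regs=<9,8>
  4: (0,1).acc=162  regs=<0,0>
— RS: 2×3; PE[0][1] trace:
  0: (0,1).acc=0  regs=<0,0>
  1: (0,1).acc=120  regs=<120,8>
  2: (0,1).acc=90  regs=<90,6>
  3: (0,1).acc=39  regs=<39,1>
  4: (0,1).acc=0  regs=<0,0>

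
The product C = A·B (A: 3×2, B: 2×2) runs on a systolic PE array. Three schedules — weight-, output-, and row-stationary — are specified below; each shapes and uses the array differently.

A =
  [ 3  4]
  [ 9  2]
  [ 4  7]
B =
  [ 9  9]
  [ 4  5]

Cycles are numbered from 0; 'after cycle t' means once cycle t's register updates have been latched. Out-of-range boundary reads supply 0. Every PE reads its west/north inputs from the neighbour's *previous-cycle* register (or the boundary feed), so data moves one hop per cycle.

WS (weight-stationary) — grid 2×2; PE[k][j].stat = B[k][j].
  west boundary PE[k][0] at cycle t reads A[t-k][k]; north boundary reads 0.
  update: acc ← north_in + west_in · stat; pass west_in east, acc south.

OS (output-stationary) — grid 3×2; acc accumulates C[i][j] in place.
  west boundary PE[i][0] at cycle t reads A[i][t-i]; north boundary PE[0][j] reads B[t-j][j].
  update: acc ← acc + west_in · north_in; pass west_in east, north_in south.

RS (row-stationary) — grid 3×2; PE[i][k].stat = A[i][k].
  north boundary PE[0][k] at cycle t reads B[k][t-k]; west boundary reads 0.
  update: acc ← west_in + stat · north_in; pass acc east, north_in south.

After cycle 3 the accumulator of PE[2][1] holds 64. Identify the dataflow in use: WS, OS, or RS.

WS: PE[2][1] is outside its 2×2 grid.
Under OS (3×2), PE[2][1]:
  t=0 PE[2][1]: acc=0 h=0 v=0
  t=1 PE[2][1]: acc=0 h=0 v=0
  t=2 PE[2][1]: acc=0 h=0 v=0
  t=3 PE[2][1]: acc=36 h=4 v=9
Under RS (3×2), PE[2][1]:
  t=0 PE[2][1]: acc=0 h=0 v=0
  t=1 PE[2][1]: acc=0 h=0 v=0
  t=2 PE[2][1]: acc=0 h=0 v=0
  t=3 PE[2][1]: acc=64 h=64 v=4

dataflow = RS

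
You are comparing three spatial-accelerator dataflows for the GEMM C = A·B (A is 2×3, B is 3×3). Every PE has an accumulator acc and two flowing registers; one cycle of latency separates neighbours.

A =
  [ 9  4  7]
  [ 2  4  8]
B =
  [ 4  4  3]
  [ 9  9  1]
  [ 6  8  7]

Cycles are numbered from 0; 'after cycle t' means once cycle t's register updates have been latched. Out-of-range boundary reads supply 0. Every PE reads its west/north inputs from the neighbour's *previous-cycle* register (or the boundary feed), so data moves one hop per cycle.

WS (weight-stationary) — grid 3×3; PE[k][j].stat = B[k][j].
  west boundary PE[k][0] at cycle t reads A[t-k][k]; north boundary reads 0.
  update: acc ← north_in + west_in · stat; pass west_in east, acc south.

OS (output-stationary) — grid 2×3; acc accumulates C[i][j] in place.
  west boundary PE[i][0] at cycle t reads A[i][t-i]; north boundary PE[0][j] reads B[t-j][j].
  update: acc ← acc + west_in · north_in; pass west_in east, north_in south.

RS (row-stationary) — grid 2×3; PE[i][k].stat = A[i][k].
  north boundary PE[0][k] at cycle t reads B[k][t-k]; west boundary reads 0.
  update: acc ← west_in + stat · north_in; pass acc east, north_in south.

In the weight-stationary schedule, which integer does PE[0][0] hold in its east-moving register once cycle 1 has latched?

register = 2

Tracing WS — 3×3 array, target PE[0][0]:
  @0  [0,0]  acc 36  |  →9  ↓36
  @1  [0,0]  acc 8  |  →2  ↓8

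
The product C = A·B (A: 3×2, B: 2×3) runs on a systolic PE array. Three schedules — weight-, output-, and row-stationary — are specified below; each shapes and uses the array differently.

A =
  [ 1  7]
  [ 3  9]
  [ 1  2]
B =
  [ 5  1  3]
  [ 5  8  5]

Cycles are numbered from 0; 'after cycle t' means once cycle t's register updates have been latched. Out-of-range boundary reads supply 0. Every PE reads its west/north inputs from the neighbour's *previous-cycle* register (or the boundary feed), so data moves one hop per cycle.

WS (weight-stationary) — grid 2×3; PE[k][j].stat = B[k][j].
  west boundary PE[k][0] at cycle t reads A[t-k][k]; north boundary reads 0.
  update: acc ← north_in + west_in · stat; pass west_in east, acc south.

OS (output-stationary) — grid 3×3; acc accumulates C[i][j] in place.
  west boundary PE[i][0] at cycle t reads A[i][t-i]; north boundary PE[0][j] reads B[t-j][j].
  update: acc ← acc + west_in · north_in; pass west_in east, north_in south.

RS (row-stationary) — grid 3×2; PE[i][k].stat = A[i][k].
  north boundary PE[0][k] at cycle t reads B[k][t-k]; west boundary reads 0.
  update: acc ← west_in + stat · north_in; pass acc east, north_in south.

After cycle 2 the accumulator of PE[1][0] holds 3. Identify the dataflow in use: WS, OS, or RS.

— WS: 2×3; PE[1][0] trace:
  [0] (1,0) acc=0 (h:0 v:0)
  [1] (1,0) acc=40 (h:7 v:40)
  [2] (1,0) acc=60 (h:9 v:60)
— OS: 3×3; PE[1][0] trace:
  [0] (1,0) acc=0 (h:0 v:0)
  [1] (1,0) acc=15 (h:3 v:5)
  [2] (1,0) acc=60 (h:9 v:5)
— RS: 3×2; PE[1][0] trace:
  [0] (1,0) acc=0 (h:0 v:0)
  [1] (1,0) acc=15 (h:15 v:5)
  [2] (1,0) acc=3 (h:3 v:1)

dataflow = RS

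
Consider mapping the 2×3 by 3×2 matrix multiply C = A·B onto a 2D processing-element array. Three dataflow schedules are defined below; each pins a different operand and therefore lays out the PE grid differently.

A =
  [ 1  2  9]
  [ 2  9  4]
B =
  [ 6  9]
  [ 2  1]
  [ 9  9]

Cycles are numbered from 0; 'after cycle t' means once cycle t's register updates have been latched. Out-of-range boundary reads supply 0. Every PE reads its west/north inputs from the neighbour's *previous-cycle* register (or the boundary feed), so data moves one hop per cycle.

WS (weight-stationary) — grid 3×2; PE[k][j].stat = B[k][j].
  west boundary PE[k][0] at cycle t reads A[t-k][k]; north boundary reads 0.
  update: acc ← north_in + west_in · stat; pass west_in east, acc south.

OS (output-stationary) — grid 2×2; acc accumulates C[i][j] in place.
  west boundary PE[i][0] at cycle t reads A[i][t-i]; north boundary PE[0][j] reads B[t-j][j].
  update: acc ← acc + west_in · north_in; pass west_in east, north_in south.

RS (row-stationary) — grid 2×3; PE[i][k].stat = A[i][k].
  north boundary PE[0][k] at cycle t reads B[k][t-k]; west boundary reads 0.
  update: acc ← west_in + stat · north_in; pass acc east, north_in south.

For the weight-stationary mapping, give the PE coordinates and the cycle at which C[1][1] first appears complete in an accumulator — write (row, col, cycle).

Under WS, C[1][1] lands at PE[2][1]:
  c0 r2c1: 0 / 0 / 0
  c1 r2c1: 0 / 0 / 0
  c2 r2c1: 0 / 0 / 0
  c3 r2c1: 92 / 9 / 92
  c4 r2c1: 63 / 4 / 63

(row, col, cycle) = (2, 1, 4)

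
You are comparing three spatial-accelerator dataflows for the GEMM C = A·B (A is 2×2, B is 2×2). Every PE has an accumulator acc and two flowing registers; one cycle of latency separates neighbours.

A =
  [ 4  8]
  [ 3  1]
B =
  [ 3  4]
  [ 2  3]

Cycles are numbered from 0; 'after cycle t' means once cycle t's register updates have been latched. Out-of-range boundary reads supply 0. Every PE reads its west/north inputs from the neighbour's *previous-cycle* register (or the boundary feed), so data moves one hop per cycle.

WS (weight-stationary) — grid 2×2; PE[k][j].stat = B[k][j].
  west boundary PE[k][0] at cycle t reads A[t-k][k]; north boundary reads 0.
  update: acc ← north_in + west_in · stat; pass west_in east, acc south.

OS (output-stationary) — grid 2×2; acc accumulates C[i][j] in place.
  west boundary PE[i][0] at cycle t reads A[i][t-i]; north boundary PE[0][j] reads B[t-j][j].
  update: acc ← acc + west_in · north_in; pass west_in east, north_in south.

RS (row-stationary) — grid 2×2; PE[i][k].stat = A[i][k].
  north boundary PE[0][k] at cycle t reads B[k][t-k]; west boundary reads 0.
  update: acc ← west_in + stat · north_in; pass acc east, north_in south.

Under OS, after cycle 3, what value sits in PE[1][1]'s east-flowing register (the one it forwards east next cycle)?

Tracing OS — 2×2 array, target PE[1][1]:
  t=0 PE[0][1]: acc=0 h=0 v=0
  t=0 PE[1][0]: acc=0 h=0 v=0
  t=0 PE[1][1]: acc=0 h=0 v=0
  t=1 PE[0][1]: acc=16 h=4 v=4
  t=1 PE[1][0]: acc=9 h=3 v=3
  t=1 PE[1][1]: acc=0 h=0 v=0
  t=2 PE[0][1]: acc=40 h=8 v=3
  t=2 PE[1][0]: acc=11 h=1 v=2
  t=2 PE[1][1]: acc=12 h=3 v=4
  t=3 PE[0][1]: acc=40 h=0 v=0
  t=3 PE[1][0]: acc=11 h=0 v=0
  t=3 PE[1][1]: acc=15 h=1 v=3

register = 1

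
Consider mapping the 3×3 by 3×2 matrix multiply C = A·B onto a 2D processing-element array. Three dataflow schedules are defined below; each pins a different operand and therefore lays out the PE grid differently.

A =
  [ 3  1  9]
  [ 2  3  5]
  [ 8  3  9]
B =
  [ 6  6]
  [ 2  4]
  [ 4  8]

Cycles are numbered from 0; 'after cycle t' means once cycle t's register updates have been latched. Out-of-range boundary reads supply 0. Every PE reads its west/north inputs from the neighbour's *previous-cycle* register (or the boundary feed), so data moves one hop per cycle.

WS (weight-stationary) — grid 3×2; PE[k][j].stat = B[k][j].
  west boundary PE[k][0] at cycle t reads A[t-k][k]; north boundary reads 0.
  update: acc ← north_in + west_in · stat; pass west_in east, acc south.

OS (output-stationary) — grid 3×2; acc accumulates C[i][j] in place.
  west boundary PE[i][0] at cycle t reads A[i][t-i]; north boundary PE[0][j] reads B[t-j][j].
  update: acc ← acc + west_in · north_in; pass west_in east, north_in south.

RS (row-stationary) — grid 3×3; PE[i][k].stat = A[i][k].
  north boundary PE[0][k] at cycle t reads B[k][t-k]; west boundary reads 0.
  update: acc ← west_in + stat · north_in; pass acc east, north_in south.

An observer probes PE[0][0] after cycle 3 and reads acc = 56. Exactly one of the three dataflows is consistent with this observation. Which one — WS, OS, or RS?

WS (3×2 grid), PE[0][0]:
  c0 r0c0: 18 / 3 / 18
  c1 r0c0: 12 / 2 / 12
  c2 r0c0: 48 / 8 / 48
  c3 r0c0: 0 / 0 / 0
OS (3×2 grid), PE[0][0]:
  c0 r0c0: 18 / 3 / 6
  c1 r0c0: 20 / 1 / 2
  c2 r0c0: 56 / 9 / 4
  c3 r0c0: 56 / 0 / 0
RS (3×3 grid), PE[0][0]:
  c0 r0c0: 18 / 18 / 6
  c1 r0c0: 18 / 18 / 6
  c2 r0c0: 0 / 0 / 0
  c3 r0c0: 0 / 0 / 0

dataflow = OS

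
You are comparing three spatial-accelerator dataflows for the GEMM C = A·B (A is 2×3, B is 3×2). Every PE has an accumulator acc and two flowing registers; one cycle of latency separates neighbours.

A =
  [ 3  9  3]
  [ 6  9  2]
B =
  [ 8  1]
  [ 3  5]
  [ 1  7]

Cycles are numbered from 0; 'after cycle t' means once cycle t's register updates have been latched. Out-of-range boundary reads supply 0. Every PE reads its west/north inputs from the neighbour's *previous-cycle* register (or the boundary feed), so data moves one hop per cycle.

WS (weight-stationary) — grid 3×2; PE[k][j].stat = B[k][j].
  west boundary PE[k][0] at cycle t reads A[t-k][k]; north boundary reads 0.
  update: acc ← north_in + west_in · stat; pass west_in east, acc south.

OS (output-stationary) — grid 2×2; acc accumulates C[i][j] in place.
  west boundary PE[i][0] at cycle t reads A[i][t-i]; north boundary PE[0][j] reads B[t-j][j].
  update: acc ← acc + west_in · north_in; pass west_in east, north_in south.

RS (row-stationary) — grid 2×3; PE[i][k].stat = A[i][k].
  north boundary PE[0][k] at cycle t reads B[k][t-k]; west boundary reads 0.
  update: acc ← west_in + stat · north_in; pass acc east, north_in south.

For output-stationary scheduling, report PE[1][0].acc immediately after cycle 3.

OS on a 2×2 grid — tracing PE[1][0] and its feeders:
  after 0 — PE[0][0] acc=24, pass-E 3, pass-S 8
  after 0 — PE[1][0] acc=0, pass-E 0, pass-S 0
  after 1 — PE[0][0] acc=51, pass-E 9, pass-S 3
  after 1 — PE[1][0] acc=48, pass-E 6, pass-S 8
  after 2 — PE[0][0] acc=54, pass-E 3, pass-S 1
  after 2 — PE[1][0] acc=75, pass-E 9, pass-S 3
  after 3 — PE[0][0] acc=54, pass-E 0, pass-S 0
  after 3 — PE[1][0] acc=77, pass-E 2, pass-S 1

PE[1][0].acc = 77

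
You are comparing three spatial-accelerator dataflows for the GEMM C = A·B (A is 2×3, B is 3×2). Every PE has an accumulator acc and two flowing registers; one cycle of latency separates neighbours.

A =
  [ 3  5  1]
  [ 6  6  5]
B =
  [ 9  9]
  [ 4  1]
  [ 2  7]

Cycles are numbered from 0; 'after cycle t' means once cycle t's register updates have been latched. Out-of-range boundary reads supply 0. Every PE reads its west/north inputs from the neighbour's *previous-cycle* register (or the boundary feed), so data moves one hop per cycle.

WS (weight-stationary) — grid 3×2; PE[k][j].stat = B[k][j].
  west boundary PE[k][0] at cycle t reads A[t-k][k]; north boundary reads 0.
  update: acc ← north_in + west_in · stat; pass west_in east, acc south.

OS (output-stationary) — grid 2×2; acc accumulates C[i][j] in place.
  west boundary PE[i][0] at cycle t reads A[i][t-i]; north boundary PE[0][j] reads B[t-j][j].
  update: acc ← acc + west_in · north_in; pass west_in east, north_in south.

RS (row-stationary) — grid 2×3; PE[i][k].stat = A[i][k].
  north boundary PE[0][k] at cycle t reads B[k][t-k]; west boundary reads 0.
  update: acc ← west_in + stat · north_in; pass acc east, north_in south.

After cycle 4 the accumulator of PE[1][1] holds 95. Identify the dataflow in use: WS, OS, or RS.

dataflow = OS

— WS: 3×2; PE[1][1] trace:
  after 0 — PE[1][1] acc=0, pass-E 0, pass-S 0
  after 1 — PE[1][1] acc=0, pass-E 0, pass-S 0
  after 2 — PE[1][1] acc=32, pass-E 5, pass-S 32
  after 3 — PE[1][1] acc=60, pass-E 6, pass-S 60
  after 4 — PE[1][1] acc=0, pass-E 0, pass-S 0
— OS: 2×2; PE[1][1] trace:
  after 0 — PE[1][1] acc=0, pass-E 0, pass-S 0
  after 1 — PE[1][1] acc=0, pass-E 0, pass-S 0
  after 2 — PE[1][1] acc=54, pass-E 6, pass-S 9
  after 3 — PE[1][1] acc=60, pass-E 6, pass-S 1
  after 4 — PE[1][1] acc=95, pass-E 5, pass-S 7
— RS: 2×3; PE[1][1] trace:
  after 0 — PE[1][1] acc=0, pass-E 0, pass-S 0
  after 1 — PE[1][1] acc=0, pass-E 0, pass-S 0
  after 2 — PE[1][1] acc=78, pass-E 78, pass-S 4
  after 3 — PE[1][1] acc=60, pass-E 60, pass-S 1
  after 4 — PE[1][1] acc=0, pass-E 0, pass-S 0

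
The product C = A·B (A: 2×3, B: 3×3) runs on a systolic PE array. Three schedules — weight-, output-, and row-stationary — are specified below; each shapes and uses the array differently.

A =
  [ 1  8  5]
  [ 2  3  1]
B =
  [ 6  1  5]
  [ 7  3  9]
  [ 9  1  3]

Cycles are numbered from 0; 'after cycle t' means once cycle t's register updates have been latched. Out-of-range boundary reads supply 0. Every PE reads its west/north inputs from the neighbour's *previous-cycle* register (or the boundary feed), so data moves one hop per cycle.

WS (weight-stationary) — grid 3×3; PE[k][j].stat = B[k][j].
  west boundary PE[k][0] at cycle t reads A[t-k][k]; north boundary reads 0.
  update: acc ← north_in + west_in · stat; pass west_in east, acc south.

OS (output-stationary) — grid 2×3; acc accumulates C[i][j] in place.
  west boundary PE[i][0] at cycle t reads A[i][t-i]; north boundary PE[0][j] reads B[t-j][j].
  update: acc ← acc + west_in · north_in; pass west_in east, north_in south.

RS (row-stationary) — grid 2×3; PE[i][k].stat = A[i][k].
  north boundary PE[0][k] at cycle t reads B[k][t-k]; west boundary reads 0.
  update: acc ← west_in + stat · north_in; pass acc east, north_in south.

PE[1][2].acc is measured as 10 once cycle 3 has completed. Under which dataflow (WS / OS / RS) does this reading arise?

WS [3×3] PE[1][2] across cycles:
  step 0 · PE1,2: acc=0; fwd→0 fwd↓0
  step 1 · PE1,2: acc=0; fwd→0 fwd↓0
  step 2 · PE1,2: acc=0; fwd→0 fwd↓0
  step 3 · PE1,2: acc=77; fwd→8 fwd↓77
OS [2×3] PE[1][2] across cycles:
  step 0 · PE1,2: acc=0; fwd→0 fwd↓0
  step 1 · PE1,2: acc=0; fwd→0 fwd↓0
  step 2 · PE1,2: acc=0; fwd→0 fwd↓0
  step 3 · PE1,2: acc=10; fwd→2 fwd↓5
RS [2×3] PE[1][2] across cycles:
  step 0 · PE1,2: acc=0; fwd→0 fwd↓0
  step 1 · PE1,2: acc=0; fwd→0 fwd↓0
  step 2 · PE1,2: acc=0; fwd→0 fwd↓0
  step 3 · PE1,2: acc=42; fwd→42 fwd↓9

dataflow = OS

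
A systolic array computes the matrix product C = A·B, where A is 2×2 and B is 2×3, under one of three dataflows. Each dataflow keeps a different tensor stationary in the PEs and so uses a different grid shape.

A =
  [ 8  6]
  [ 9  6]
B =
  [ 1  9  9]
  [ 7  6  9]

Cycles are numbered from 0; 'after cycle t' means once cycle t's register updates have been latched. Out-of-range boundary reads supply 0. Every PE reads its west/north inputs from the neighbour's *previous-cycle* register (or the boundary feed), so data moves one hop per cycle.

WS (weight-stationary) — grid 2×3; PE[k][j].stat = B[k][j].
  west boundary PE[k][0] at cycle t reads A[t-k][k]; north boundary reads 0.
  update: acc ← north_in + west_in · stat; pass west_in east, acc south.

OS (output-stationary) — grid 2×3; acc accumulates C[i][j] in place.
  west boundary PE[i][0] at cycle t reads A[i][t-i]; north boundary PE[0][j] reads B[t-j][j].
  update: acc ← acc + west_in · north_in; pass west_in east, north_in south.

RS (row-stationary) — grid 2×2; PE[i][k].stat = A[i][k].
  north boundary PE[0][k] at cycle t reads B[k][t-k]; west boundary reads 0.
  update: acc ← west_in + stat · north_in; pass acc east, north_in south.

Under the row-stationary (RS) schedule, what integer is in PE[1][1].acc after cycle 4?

RS (2×2). Following PE[1][1] plus its west/north inputs:
  c0 r0c1: 0 / 0 / 0
  c0 r1c0: 0 / 0 / 0
  c0 r1c1: 0 / 0 / 0
  c1 r0c1: 50 / 50 / 7
  c1 r1c0: 9 / 9 / 1
  c1 r1c1: 0 / 0 / 0
  c2 r0c1: 108 / 108 / 6
  c2 r1c0: 81 / 81 / 9
  c2 r1c1: 51 / 51 / 7
  c3 r0c1: 126 / 126 / 9
  c3 r1c0: 81 / 81 / 9
  c3 r1c1: 117 / 117 / 6
  c4 r0c1: 0 / 0 / 0
  c4 r1c0: 0 / 0 / 0
  c4 r1c1: 135 / 135 / 9

PE[1][1].acc = 135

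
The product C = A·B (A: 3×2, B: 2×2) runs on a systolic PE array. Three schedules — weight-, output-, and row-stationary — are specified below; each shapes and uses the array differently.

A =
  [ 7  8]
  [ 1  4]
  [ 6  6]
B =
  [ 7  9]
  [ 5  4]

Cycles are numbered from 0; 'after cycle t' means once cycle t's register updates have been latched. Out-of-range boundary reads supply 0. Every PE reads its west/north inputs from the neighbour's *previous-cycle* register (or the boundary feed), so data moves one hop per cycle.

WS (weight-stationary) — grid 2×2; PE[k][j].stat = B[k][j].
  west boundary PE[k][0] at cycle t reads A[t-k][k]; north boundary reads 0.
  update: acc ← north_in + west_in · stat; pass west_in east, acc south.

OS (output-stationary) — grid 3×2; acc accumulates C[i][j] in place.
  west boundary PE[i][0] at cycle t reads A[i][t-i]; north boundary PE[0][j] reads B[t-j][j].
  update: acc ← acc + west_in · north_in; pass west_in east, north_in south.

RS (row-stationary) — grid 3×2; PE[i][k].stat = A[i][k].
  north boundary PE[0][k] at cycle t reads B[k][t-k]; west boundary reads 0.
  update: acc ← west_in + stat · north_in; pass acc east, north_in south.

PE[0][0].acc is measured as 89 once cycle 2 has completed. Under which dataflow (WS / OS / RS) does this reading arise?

dataflow = OS

WS (2×2 grid), PE[0][0]:
  c0 r0c0: 49 / 7 / 49
  c1 r0c0: 7 / 1 / 7
  c2 r0c0: 42 / 6 / 42
OS (3×2 grid), PE[0][0]:
  c0 r0c0: 49 / 7 / 7
  c1 r0c0: 89 / 8 / 5
  c2 r0c0: 89 / 0 / 0
RS (3×2 grid), PE[0][0]:
  c0 r0c0: 49 / 49 / 7
  c1 r0c0: 63 / 63 / 9
  c2 r0c0: 0 / 0 / 0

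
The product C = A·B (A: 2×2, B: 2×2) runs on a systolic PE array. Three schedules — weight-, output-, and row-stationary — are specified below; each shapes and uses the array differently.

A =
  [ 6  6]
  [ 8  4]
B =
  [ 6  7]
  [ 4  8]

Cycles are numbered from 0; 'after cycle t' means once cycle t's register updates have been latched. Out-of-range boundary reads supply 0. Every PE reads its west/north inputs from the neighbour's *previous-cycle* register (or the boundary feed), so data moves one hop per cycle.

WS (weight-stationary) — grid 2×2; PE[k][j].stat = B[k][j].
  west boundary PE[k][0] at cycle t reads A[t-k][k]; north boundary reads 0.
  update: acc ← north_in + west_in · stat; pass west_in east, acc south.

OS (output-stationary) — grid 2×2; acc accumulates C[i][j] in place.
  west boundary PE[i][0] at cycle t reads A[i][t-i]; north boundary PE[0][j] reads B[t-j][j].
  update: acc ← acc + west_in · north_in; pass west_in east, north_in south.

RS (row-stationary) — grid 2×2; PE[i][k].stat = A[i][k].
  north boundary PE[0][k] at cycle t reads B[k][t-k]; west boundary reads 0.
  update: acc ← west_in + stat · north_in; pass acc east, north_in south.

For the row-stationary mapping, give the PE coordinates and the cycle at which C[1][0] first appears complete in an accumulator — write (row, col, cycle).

(row, col, cycle) = (1, 1, 2)

RS: C[1][0] accumulates in PE[1][1]:
  [0] (1,1) acc=0 (h:0 v:0)
  [1] (1,1) acc=0 (h:0 v:0)
  [2] (1,1) acc=64 (h:64 v:4)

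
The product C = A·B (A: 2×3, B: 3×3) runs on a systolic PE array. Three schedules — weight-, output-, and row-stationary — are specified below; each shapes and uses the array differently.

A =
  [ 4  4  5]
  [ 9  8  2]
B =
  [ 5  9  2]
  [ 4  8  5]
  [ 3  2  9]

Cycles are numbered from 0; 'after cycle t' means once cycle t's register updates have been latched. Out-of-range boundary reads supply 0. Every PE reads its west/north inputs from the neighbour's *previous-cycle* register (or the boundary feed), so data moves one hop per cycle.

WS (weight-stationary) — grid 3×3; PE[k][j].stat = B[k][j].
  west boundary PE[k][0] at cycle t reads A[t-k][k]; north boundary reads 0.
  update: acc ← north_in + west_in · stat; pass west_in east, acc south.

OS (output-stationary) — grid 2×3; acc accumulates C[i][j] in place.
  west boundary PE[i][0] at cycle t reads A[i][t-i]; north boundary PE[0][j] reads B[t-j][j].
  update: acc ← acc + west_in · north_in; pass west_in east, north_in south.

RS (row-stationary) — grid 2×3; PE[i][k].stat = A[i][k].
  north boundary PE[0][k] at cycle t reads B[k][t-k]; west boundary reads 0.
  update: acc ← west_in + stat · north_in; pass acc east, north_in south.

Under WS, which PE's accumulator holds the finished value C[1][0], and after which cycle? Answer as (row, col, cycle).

(row, col, cycle) = (2, 0, 3)

Under WS, C[1][0] lands at PE[2][0]:
  c0 r2c0: 0 / 0 / 0
  c1 r2c0: 0 / 0 / 0
  c2 r2c0: 51 / 5 / 51
  c3 r2c0: 83 / 2 / 83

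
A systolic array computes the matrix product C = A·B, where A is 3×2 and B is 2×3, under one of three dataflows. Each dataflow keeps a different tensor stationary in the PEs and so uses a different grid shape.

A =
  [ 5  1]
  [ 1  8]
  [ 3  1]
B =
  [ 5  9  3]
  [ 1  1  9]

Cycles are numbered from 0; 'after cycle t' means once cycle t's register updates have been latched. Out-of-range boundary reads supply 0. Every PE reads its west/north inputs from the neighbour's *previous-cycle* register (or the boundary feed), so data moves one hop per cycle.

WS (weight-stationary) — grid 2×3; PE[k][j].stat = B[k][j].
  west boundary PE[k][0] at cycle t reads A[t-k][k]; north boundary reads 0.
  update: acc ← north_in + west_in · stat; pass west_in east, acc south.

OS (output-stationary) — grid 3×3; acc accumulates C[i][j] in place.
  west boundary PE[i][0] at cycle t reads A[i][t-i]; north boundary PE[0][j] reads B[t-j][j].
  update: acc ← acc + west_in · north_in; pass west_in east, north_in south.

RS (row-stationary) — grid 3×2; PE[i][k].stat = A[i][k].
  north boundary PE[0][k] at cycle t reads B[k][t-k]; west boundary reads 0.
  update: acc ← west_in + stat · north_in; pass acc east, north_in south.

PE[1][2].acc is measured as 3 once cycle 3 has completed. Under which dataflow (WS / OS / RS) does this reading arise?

WS [2×3] PE[1][2] across cycles:
  t=0 PE[1][2]: acc=0 h=0 v=0
  t=1 PE[1][2]: acc=0 h=0 v=0
  t=2 PE[1][2]: acc=0 h=0 v=0
  t=3 PE[1][2]: acc=24 h=1 v=24
OS [3×3] PE[1][2] across cycles:
  t=0 PE[1][2]: acc=0 h=0 v=0
  t=1 PE[1][2]: acc=0 h=0 v=0
  t=2 PE[1][2]: acc=0 h=0 v=0
  t=3 PE[1][2]: acc=3 h=1 v=3
— RS: 3×2 array has no PE[1][2].

dataflow = OS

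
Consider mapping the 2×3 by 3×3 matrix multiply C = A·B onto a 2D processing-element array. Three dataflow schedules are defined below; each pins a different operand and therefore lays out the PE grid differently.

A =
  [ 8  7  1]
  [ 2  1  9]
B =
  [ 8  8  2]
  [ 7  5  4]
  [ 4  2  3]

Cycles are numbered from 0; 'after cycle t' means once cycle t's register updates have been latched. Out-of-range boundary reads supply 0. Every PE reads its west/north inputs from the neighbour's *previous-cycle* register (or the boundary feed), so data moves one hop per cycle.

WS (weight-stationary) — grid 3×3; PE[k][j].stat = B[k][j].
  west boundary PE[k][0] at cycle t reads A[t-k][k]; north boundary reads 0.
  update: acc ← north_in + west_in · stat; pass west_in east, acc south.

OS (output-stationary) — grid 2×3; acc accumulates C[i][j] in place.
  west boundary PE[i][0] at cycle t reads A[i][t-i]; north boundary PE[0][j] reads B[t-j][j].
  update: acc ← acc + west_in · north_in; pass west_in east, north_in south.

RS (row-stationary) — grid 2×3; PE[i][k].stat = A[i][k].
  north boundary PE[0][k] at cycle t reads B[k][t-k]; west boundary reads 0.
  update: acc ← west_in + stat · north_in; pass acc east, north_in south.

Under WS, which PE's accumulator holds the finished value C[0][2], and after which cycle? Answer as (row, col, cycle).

WS — PE[2][2] is where C[0][2] collects:
  after 0 — PE[2][2] acc=0, pass-E 0, pass-S 0
  after 1 — PE[2][2] acc=0, pass-E 0, pass-S 0
  after 2 — PE[2][2] acc=0, pass-E 0, pass-S 0
  after 3 — PE[2][2] acc=0, pass-E 0, pass-S 0
  after 4 — PE[2][2] acc=47, pass-E 1, pass-S 47

(row, col, cycle) = (2, 2, 4)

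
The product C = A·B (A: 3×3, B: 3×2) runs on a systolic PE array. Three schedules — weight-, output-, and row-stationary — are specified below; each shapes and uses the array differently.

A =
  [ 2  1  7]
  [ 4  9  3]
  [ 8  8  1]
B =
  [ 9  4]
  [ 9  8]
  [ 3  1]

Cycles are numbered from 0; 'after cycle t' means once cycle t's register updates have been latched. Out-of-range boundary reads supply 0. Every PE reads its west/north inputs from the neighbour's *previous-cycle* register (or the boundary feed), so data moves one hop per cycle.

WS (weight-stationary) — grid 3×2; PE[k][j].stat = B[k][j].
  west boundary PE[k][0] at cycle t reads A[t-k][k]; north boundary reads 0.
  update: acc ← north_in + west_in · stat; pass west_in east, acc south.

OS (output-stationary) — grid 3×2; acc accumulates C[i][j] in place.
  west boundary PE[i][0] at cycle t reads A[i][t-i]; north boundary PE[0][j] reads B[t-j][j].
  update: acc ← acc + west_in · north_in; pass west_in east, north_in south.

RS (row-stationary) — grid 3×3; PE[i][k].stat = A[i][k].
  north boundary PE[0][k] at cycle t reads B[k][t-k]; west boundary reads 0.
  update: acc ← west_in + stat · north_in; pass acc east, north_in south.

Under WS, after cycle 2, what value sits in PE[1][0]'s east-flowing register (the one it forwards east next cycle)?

register = 9

Tracing WS — 3×2 array, target PE[1][0]:
  after 0 — PE[0][0] acc=18, pass-E 2, pass-S 18
  after 0 — PE[1][0] acc=0, pass-E 0, pass-S 0
  after 1 — PE[0][0] acc=36, pass-E 4, pass-S 36
  after 1 — PE[1][0] acc=27, pass-E 1, pass-S 27
  after 2 — PE[0][0] acc=72, pass-E 8, pass-S 72
  after 2 — PE[1][0] acc=117, pass-E 9, pass-S 117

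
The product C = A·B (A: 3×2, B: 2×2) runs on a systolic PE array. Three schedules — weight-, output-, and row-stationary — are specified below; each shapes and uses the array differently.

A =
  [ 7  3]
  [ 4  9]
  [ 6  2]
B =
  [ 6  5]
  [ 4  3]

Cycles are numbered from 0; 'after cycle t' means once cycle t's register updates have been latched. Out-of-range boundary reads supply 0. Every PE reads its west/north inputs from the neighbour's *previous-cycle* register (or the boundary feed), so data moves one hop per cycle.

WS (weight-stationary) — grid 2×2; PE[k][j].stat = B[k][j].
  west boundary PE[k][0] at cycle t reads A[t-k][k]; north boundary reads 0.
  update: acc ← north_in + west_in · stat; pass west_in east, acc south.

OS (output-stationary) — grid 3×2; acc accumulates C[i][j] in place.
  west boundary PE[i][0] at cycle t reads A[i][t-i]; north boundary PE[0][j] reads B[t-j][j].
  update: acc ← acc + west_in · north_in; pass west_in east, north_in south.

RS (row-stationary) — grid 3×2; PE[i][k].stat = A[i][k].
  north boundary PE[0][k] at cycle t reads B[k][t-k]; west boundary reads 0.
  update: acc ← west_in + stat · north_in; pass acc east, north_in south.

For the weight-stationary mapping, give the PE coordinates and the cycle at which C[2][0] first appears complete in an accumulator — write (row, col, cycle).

WS: C[2][0] accumulates in PE[1][0]:
  c0 r1c0: 0 / 0 / 0
  c1 r1c0: 54 / 3 / 54
  c2 r1c0: 60 / 9 / 60
  c3 r1c0: 44 / 2 / 44

(row, col, cycle) = (1, 0, 3)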